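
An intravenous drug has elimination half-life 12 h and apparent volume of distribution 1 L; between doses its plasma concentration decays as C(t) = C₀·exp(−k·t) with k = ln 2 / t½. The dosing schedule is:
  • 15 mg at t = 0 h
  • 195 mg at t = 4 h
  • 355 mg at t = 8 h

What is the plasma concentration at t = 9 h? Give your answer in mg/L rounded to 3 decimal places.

490.079 mg/L

k = ln 2 / 12 = 0.05776 per h
Dose 1 (15 mg at t=0 h): 15·exp(−0.05776·9) = 8.919 mg/L
Dose 2 (195 mg at t=4 h): 195·exp(−0.05776·5) = 146.085 mg/L
Dose 3 (355 mg at t=8 h): 355·exp(−0.05776·1) = 335.075 mg/L
C(9) = 8.919 + 146.085 + 335.075 = 490.079 mg/L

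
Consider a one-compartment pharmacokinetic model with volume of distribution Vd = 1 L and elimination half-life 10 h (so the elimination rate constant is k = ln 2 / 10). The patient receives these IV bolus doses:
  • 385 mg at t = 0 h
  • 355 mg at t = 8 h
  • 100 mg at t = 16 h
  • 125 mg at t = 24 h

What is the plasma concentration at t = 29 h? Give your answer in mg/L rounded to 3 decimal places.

263.387 mg/L

k = ln 2 / 10 = 0.06931 per h
Dose 1 (385 mg at t=0 h): 385·exp(−0.06931·29) = 51.579 mg/L
Dose 2 (355 mg at t=8 h): 355·exp(−0.06931·21) = 82.807 mg/L
Dose 3 (100 mg at t=16 h): 100·exp(−0.06931·13) = 40.613 mg/L
Dose 4 (125 mg at t=24 h): 125·exp(−0.06931·5) = 88.388 mg/L
C(29) = 51.579 + 82.807 + 40.613 + 88.388 = 263.387 mg/L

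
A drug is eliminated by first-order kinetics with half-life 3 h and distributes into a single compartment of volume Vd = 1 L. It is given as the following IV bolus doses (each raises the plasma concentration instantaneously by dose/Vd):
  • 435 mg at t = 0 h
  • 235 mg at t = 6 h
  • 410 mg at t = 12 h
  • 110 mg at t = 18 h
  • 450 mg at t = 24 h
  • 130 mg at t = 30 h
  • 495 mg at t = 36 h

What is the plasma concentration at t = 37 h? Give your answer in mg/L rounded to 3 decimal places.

k = ln 2 / 3 = 0.23105 per h
Dose 1 (435 mg at t=0 h): 435·exp(−0.23105·37) = 0.084 mg/L
Dose 2 (235 mg at t=6 h): 235·exp(−0.23105·31) = 0.182 mg/L
Dose 3 (410 mg at t=12 h): 410·exp(−0.23105·25) = 1.271 mg/L
Dose 4 (110 mg at t=18 h): 110·exp(−0.23105·19) = 1.364 mg/L
Dose 5 (450 mg at t=24 h): 450·exp(−0.23105·13) = 22.323 mg/L
Dose 6 (130 mg at t=30 h): 130·exp(−0.23105·7) = 25.795 mg/L
Dose 7 (495 mg at t=36 h): 495·exp(−0.23105·1) = 392.882 mg/L
C(37) = 0.084 + 0.182 + 1.271 + 1.364 + 22.323 + 25.795 + 392.882 = 443.902 mg/L

443.902 mg/L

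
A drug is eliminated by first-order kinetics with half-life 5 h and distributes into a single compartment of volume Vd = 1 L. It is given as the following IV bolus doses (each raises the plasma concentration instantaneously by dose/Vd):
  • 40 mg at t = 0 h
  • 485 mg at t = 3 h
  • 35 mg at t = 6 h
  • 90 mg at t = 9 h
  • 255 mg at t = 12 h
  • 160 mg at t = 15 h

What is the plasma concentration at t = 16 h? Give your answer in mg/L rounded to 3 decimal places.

k = ln 2 / 5 = 0.13863 per h
Dose 1 (40 mg at t=0 h): 40·exp(−0.13863·16) = 4.353 mg/L
Dose 2 (485 mg at t=3 h): 485·exp(−0.13863·13) = 79.995 mg/L
Dose 3 (35 mg at t=6 h): 35·exp(−0.13863·10) = 8.750 mg/L
Dose 4 (90 mg at t=9 h): 90·exp(−0.13863·7) = 34.104 mg/L
Dose 5 (255 mg at t=12 h): 255·exp(−0.13863·4) = 146.459 mg/L
Dose 6 (160 mg at t=15 h): 160·exp(−0.13863·1) = 139.288 mg/L
C(16) = 4.353 + 79.995 + 8.750 + 34.104 + 146.459 + 139.288 = 412.949 mg/L

412.949 mg/L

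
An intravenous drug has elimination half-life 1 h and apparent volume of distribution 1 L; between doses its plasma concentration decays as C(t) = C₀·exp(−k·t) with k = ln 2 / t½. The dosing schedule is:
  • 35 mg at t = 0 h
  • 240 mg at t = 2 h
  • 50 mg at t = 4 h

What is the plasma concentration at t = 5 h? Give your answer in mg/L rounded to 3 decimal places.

56.094 mg/L

k = ln 2 / 1 = 0.69315 per h
Dose 1 (35 mg at t=0 h): 35·exp(−0.69315·5) = 1.094 mg/L
Dose 2 (240 mg at t=2 h): 240·exp(−0.69315·3) = 30.000 mg/L
Dose 3 (50 mg at t=4 h): 50·exp(−0.69315·1) = 25.000 mg/L
C(5) = 1.094 + 30.000 + 25.000 = 56.094 mg/L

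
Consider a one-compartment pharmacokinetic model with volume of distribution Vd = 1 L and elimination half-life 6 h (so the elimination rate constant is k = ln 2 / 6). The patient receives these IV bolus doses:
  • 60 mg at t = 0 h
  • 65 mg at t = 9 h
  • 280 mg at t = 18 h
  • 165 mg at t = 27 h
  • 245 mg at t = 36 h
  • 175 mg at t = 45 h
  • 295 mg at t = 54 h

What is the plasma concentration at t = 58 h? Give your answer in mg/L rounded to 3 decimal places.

k = ln 2 / 6 = 0.11552 per h
Dose 1 (60 mg at t=0 h): 60·exp(−0.11552·58) = 0.074 mg/L
Dose 2 (65 mg at t=9 h): 65·exp(−0.11552·49) = 0.226 mg/L
Dose 3 (280 mg at t=18 h): 280·exp(−0.11552·40) = 2.756 mg/L
Dose 4 (165 mg at t=27 h): 165·exp(−0.11552·31) = 4.594 mg/L
Dose 5 (245 mg at t=36 h): 245·exp(−0.11552·22) = 19.293 mg/L
Dose 6 (175 mg at t=45 h): 175·exp(−0.11552·13) = 38.977 mg/L
Dose 7 (295 mg at t=54 h): 295·exp(−0.11552·4) = 185.838 mg/L
C(58) = 0.074 + 0.226 + 2.756 + 4.594 + 19.293 + 38.977 + 185.838 = 251.758 mg/L

251.758 mg/L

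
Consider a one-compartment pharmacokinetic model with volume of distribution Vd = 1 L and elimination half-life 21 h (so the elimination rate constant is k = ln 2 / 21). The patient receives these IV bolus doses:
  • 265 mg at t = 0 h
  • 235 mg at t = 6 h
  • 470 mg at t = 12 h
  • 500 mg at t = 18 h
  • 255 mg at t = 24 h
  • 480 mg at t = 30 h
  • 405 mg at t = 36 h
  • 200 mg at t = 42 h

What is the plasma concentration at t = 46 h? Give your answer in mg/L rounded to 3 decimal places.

1345.080 mg/L

k = ln 2 / 21 = 0.03301 per h
Dose 1 (265 mg at t=0 h): 265·exp(−0.03301·46) = 58.056 mg/L
Dose 2 (235 mg at t=6 h): 235·exp(−0.03301·40) = 62.759 mg/L
Dose 3 (470 mg at t=12 h): 470·exp(−0.03301·34) = 153.009 mg/L
Dose 4 (500 mg at t=18 h): 500·exp(−0.03301·28) = 198.425 mg/L
Dose 5 (255 mg at t=24 h): 255·exp(−0.03301·22) = 123.360 mg/L
Dose 6 (480 mg at t=30 h): 480·exp(−0.03301·16) = 283.064 mg/L
Dose 7 (405 mg at t=36 h): 405·exp(−0.03301·10) = 291.144 mg/L
Dose 8 (200 mg at t=42 h): 200·exp(−0.03301·4) = 175.263 mg/L
C(46) = 58.056 + 62.759 + 153.009 + 198.425 + 123.360 + 283.064 + 291.144 + 175.263 = 1345.080 mg/L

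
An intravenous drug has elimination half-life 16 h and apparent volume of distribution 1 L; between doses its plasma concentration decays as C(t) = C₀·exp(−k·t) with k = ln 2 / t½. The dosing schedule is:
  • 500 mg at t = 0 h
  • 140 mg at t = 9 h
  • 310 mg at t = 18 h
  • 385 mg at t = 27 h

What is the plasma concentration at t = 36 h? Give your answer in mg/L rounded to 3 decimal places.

k = ln 2 / 16 = 0.04332 per h
Dose 1 (500 mg at t=0 h): 500·exp(−0.04332·36) = 105.112 mg/L
Dose 2 (140 mg at t=9 h): 140·exp(−0.04332·27) = 43.465 mg/L
Dose 3 (310 mg at t=18 h): 310·exp(−0.04332·18) = 142.136 mg/L
Dose 4 (385 mg at t=27 h): 385·exp(−0.04332·9) = 260.694 mg/L
C(36) = 105.112 + 43.465 + 142.136 + 260.694 = 551.407 mg/L

551.407 mg/L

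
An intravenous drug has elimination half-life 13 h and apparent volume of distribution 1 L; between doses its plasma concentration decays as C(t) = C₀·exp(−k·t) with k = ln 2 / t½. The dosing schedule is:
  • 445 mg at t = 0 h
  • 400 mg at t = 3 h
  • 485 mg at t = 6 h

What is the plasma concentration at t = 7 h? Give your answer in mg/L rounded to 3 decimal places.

1089.375 mg/L

k = ln 2 / 13 = 0.05332 per h
Dose 1 (445 mg at t=0 h): 445·exp(−0.05332·7) = 306.385 mg/L
Dose 2 (400 mg at t=3 h): 400·exp(−0.05332·4) = 323.173 mg/L
Dose 3 (485 mg at t=6 h): 485·exp(−0.05332·1) = 459.818 mg/L
C(7) = 306.385 + 323.173 + 459.818 = 1089.375 mg/L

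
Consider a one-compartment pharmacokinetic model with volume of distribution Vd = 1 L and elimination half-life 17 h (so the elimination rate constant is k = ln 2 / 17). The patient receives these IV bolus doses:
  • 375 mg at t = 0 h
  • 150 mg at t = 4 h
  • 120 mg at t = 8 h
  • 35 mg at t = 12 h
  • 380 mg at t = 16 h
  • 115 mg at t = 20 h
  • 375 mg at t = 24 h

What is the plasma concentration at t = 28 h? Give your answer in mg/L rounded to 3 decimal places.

881.956 mg/L

k = ln 2 / 17 = 0.04077 per h
Dose 1 (375 mg at t=0 h): 375·exp(−0.04077·28) = 119.734 mg/L
Dose 2 (150 mg at t=4 h): 150·exp(−0.04077·24) = 56.378 mg/L
Dose 3 (120 mg at t=8 h): 120·exp(−0.04077·20) = 53.092 mg/L
Dose 4 (35 mg at t=12 h): 35·exp(−0.04077·16) = 18.228 mg/L
Dose 5 (380 mg at t=16 h): 380·exp(−0.04077·12) = 232.966 mg/L
Dose 6 (115 mg at t=20 h): 115·exp(−0.04077·8) = 82.992 mg/L
Dose 7 (375 mg at t=24 h): 375·exp(−0.04077·4) = 318.567 mg/L
C(28) = 119.734 + 56.378 + 53.092 + 18.228 + 232.966 + 82.992 + 318.567 = 881.956 mg/L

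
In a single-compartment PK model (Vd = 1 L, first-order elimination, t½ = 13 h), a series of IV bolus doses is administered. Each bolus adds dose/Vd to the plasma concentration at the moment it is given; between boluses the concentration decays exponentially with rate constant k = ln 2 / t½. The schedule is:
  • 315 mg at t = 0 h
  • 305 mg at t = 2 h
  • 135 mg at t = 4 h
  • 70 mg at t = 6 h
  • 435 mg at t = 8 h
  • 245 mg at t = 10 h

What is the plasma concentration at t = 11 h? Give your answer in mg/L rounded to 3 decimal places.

k = ln 2 / 13 = 0.05332 per h
Dose 1 (315 mg at t=0 h): 315·exp(−0.05332·11) = 175.224 mg/L
Dose 2 (305 mg at t=2 h): 305·exp(−0.05332·9) = 188.753 mg/L
Dose 3 (135 mg at t=4 h): 135·exp(−0.05332·7) = 92.948 mg/L
Dose 4 (70 mg at t=6 h): 70·exp(−0.05332·5) = 53.619 mg/L
Dose 5 (435 mg at t=8 h): 435·exp(−0.05332·3) = 370.698 mg/L
Dose 6 (245 mg at t=10 h): 245·exp(−0.05332·1) = 232.279 mg/L
C(11) = 175.224 + 188.753 + 92.948 + 53.619 + 370.698 + 232.279 = 1113.521 mg/L

1113.521 mg/L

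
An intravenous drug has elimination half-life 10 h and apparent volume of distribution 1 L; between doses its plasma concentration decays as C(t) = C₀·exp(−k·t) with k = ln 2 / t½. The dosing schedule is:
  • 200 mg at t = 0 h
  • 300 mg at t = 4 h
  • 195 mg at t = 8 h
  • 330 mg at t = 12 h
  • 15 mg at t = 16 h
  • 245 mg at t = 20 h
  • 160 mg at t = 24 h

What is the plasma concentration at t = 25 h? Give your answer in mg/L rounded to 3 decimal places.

629.937 mg/L

k = ln 2 / 10 = 0.06931 per h
Dose 1 (200 mg at t=0 h): 200·exp(−0.06931·25) = 35.355 mg/L
Dose 2 (300 mg at t=4 h): 300·exp(−0.06931·21) = 69.977 mg/L
Dose 3 (195 mg at t=8 h): 195·exp(−0.06931·17) = 60.018 mg/L
Dose 4 (330 mg at t=12 h): 330·exp(−0.06931·13) = 134.022 mg/L
Dose 5 (15 mg at t=16 h): 15·exp(−0.06931·9) = 8.038 mg/L
Dose 6 (245 mg at t=20 h): 245·exp(−0.06931·5) = 173.241 mg/L
Dose 7 (160 mg at t=24 h): 160·exp(−0.06931·1) = 149.285 mg/L
C(25) = 35.355 + 69.977 + 60.018 + 134.022 + 8.038 + 173.241 + 149.285 = 629.937 mg/L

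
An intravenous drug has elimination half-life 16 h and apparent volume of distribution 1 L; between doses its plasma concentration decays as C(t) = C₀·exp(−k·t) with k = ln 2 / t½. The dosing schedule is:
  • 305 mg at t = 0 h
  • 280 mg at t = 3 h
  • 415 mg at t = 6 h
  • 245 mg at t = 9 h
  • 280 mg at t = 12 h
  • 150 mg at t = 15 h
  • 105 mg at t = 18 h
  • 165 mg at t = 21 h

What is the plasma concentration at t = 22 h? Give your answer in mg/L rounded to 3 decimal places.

1126.151 mg/L

k = ln 2 / 16 = 0.04332 per h
Dose 1 (305 mg at t=0 h): 305·exp(−0.04332·22) = 117.594 mg/L
Dose 2 (280 mg at t=3 h): 280·exp(−0.04332·19) = 122.938 mg/L
Dose 3 (415 mg at t=6 h): 415·exp(−0.04332·16) = 207.500 mg/L
Dose 4 (245 mg at t=9 h): 245·exp(−0.04332·13) = 139.502 mg/L
Dose 5 (280 mg at t=12 h): 280·exp(−0.04332·10) = 181.558 mg/L
Dose 6 (150 mg at t=15 h): 150·exp(−0.04332·7) = 110.762 mg/L
Dose 7 (105 mg at t=18 h): 105·exp(−0.04332·4) = 88.294 mg/L
Dose 8 (165 mg at t=21 h): 165·exp(−0.04332·1) = 158.005 mg/L
C(22) = 117.594 + 122.938 + 207.500 + 139.502 + 181.558 + 110.762 + 88.294 + 158.005 = 1126.151 mg/L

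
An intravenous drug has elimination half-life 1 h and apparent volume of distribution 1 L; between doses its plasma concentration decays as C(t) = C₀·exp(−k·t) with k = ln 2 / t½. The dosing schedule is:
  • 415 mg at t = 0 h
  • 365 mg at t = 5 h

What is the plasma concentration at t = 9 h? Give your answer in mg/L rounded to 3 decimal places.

23.623 mg/L

k = ln 2 / 1 = 0.69315 per h
Dose 1 (415 mg at t=0 h): 415·exp(−0.69315·9) = 0.811 mg/L
Dose 2 (365 mg at t=5 h): 365·exp(−0.69315·4) = 22.812 mg/L
C(9) = 0.811 + 22.812 = 23.623 mg/L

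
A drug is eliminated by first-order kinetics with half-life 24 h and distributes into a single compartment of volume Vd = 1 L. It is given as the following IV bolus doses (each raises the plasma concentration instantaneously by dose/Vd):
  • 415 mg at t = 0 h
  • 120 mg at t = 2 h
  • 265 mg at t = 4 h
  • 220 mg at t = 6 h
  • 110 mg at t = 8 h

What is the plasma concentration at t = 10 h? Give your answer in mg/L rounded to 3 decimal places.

k = ln 2 / 24 = 0.02888 per h
Dose 1 (415 mg at t=0 h): 415·exp(−0.02888·10) = 310.899 mg/L
Dose 2 (120 mg at t=2 h): 120·exp(−0.02888·8) = 95.244 mg/L
Dose 3 (265 mg at t=4 h): 265·exp(−0.02888·6) = 222.838 mg/L
Dose 4 (220 mg at t=6 h): 220·exp(−0.02888·4) = 195.998 mg/L
Dose 5 (110 mg at t=8 h): 110·exp(−0.02888·2) = 103.826 mg/L
C(10) = 310.899 + 95.244 + 222.838 + 195.998 + 103.826 = 928.804 mg/L

928.804 mg/L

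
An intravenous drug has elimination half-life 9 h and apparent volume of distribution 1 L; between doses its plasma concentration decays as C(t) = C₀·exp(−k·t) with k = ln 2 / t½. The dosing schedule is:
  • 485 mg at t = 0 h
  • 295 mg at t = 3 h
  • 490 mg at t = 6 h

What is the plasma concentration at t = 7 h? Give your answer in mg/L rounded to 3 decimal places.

953.348 mg/L

k = ln 2 / 9 = 0.07702 per h
Dose 1 (485 mg at t=0 h): 485·exp(−0.07702·7) = 282.883 mg/L
Dose 2 (295 mg at t=3 h): 295·exp(−0.07702·4) = 216.786 mg/L
Dose 3 (490 mg at t=6 h): 490·exp(−0.07702·1) = 453.679 mg/L
C(7) = 282.883 + 216.786 + 453.679 = 953.348 mg/L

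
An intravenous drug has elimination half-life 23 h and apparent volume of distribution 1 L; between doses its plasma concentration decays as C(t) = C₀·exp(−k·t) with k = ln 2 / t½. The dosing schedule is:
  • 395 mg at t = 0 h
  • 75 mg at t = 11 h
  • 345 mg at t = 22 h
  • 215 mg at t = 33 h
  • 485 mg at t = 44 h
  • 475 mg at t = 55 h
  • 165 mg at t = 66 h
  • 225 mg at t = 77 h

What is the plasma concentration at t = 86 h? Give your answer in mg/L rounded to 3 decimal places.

k = ln 2 / 23 = 0.03014 per h
Dose 1 (395 mg at t=0 h): 395·exp(−0.03014·86) = 29.581 mg/L
Dose 2 (75 mg at t=11 h): 75·exp(−0.03014·75) = 7.824 mg/L
Dose 3 (345 mg at t=22 h): 345·exp(−0.03014·64) = 50.138 mg/L
Dose 4 (215 mg at t=33 h): 215·exp(−0.03014·53) = 43.527 mg/L
Dose 5 (485 mg at t=44 h): 485·exp(−0.03014·42) = 136.784 mg/L
Dose 6 (475 mg at t=55 h): 475·exp(−0.03014·31) = 186.620 mg/L
Dose 7 (165 mg at t=66 h): 165·exp(−0.03014·20) = 90.306 mg/L
Dose 8 (225 mg at t=77 h): 225·exp(−0.03014·9) = 171.549 mg/L
C(86) = 29.581 + 7.824 + 50.138 + 43.527 + 136.784 + 186.620 + 90.306 + 171.549 = 716.329 mg/L

716.329 mg/L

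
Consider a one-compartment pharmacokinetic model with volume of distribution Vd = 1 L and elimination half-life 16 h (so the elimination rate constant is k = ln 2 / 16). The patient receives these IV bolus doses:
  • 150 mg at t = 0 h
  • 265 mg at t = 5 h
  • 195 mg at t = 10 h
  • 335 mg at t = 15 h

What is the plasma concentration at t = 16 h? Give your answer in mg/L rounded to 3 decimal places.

710.709 mg/L

k = ln 2 / 16 = 0.04332 per h
Dose 1 (150 mg at t=0 h): 150·exp(−0.04332·16) = 75.000 mg/L
Dose 2 (265 mg at t=5 h): 265·exp(−0.04332·11) = 164.546 mg/L
Dose 3 (195 mg at t=10 h): 195·exp(−0.04332·6) = 150.366 mg/L
Dose 4 (335 mg at t=15 h): 335·exp(−0.04332·1) = 320.797 mg/L
C(16) = 75.000 + 164.546 + 150.366 + 320.797 = 710.709 mg/L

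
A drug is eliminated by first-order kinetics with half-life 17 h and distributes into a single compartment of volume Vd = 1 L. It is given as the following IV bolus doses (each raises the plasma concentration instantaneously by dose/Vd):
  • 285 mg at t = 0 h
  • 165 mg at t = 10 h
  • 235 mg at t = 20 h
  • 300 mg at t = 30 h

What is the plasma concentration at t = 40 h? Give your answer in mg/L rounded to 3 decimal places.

407.864 mg/L

k = ln 2 / 17 = 0.04077 per h
Dose 1 (285 mg at t=0 h): 285·exp(−0.04077·40) = 55.788 mg/L
Dose 2 (165 mg at t=10 h): 165·exp(−0.04077·30) = 48.557 mg/L
Dose 3 (235 mg at t=20 h): 235·exp(−0.04077·20) = 103.972 mg/L
Dose 4 (300 mg at t=30 h): 300·exp(−0.04077·10) = 199.547 mg/L
C(40) = 55.788 + 48.557 + 103.972 + 199.547 = 407.864 mg/L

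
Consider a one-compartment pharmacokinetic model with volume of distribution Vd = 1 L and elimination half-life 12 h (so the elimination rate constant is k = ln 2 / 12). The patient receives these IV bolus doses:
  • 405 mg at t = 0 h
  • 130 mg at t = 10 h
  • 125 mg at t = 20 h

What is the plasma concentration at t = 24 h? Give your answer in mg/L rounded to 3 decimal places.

258.371 mg/L

k = ln 2 / 12 = 0.05776 per h
Dose 1 (405 mg at t=0 h): 405·exp(−0.05776·24) = 101.250 mg/L
Dose 2 (130 mg at t=10 h): 130·exp(−0.05776·14) = 57.908 mg/L
Dose 3 (125 mg at t=20 h): 125·exp(−0.05776·4) = 99.213 mg/L
C(24) = 101.250 + 57.908 + 99.213 = 258.371 mg/L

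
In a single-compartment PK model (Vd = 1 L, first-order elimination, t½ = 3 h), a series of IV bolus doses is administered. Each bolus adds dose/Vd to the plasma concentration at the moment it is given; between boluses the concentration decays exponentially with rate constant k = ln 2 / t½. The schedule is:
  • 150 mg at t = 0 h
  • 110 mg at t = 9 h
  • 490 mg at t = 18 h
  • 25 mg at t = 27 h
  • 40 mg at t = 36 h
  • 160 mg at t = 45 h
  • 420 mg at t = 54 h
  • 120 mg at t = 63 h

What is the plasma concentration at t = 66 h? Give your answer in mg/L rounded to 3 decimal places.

k = ln 2 / 3 = 0.23105 per h
Dose 1 (150 mg at t=0 h): 150·exp(−0.23105·66) = 0.000 mg/L
Dose 2 (110 mg at t=9 h): 110·exp(−0.23105·57) = 0.000 mg/L
Dose 3 (490 mg at t=18 h): 490·exp(−0.23105·48) = 0.007 mg/L
Dose 4 (25 mg at t=27 h): 25·exp(−0.23105·39) = 0.003 mg/L
Dose 5 (40 mg at t=36 h): 40·exp(−0.23105·30) = 0.039 mg/L
Dose 6 (160 mg at t=45 h): 160·exp(−0.23105·21) = 1.250 mg/L
Dose 7 (420 mg at t=54 h): 420·exp(−0.23105·12) = 26.250 mg/L
Dose 8 (120 mg at t=63 h): 120·exp(−0.23105·3) = 60.000 mg/L
C(66) = 0.000 + 0.000 + 0.007 + 0.003 + 0.039 + 1.250 + 26.250 + 60.000 = 87.550 mg/L

87.550 mg/L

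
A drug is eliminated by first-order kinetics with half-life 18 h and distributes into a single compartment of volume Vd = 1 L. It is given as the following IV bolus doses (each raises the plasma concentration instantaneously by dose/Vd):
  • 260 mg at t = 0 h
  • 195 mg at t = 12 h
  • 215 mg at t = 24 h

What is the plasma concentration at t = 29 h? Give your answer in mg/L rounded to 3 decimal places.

k = ln 2 / 18 = 0.03851 per h
Dose 1 (260 mg at t=0 h): 260·exp(−0.03851·29) = 85.110 mg/L
Dose 2 (195 mg at t=12 h): 195·exp(−0.03851·17) = 101.328 mg/L
Dose 3 (215 mg at t=24 h): 215·exp(−0.03851·5) = 177.345 mg/L
C(29) = 85.110 + 101.328 + 177.345 = 363.783 mg/L

363.783 mg/L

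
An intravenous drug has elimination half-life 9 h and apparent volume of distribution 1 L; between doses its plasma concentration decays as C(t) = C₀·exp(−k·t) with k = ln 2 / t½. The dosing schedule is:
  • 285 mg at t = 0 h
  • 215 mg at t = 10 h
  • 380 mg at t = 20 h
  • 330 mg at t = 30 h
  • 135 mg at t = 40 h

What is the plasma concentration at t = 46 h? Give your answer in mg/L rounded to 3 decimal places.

254.270 mg/L

k = ln 2 / 9 = 0.07702 per h
Dose 1 (285 mg at t=0 h): 285·exp(−0.07702·46) = 8.246 mg/L
Dose 2 (215 mg at t=10 h): 215·exp(−0.07702·36) = 13.438 mg/L
Dose 3 (380 mg at t=20 h): 380·exp(−0.07702·26) = 51.303 mg/L
Dose 4 (330 mg at t=30 h): 330·exp(−0.07702·16) = 96.239 mg/L
Dose 5 (135 mg at t=40 h): 135·exp(−0.07702·6) = 85.045 mg/L
C(46) = 8.246 + 13.438 + 51.303 + 96.239 + 85.045 = 254.270 mg/L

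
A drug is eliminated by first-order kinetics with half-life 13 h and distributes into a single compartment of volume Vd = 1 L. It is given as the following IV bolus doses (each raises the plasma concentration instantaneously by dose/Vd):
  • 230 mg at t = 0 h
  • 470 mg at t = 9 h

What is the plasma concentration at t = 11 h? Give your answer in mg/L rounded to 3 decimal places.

k = ln 2 / 13 = 0.05332 per h
Dose 1 (230 mg at t=0 h): 230·exp(−0.05332·11) = 127.941 mg/L
Dose 2 (470 mg at t=9 h): 470·exp(−0.05332·2) = 422.460 mg/L
C(11) = 127.941 + 422.460 = 550.401 mg/L

550.401 mg/L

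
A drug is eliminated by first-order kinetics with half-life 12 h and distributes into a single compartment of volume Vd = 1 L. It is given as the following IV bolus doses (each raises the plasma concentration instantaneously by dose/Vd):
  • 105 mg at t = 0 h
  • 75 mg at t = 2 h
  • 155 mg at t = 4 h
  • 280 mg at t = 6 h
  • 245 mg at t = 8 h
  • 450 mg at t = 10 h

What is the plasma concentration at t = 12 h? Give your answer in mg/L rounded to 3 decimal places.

k = ln 2 / 12 = 0.05776 per h
Dose 1 (105 mg at t=0 h): 105·exp(−0.05776·12) = 52.500 mg/L
Dose 2 (75 mg at t=2 h): 75·exp(−0.05776·10) = 42.092 mg/L
Dose 3 (155 mg at t=4 h): 155·exp(−0.05776·8) = 97.644 mg/L
Dose 4 (280 mg at t=6 h): 280·exp(−0.05776·6) = 197.990 mg/L
Dose 5 (245 mg at t=8 h): 245·exp(−0.05776·4) = 194.457 mg/L
Dose 6 (450 mg at t=10 h): 450·exp(−0.05776·2) = 400.904 mg/L
C(12) = 52.500 + 42.092 + 97.644 + 197.990 + 194.457 + 400.904 = 985.587 mg/L

985.587 mg/L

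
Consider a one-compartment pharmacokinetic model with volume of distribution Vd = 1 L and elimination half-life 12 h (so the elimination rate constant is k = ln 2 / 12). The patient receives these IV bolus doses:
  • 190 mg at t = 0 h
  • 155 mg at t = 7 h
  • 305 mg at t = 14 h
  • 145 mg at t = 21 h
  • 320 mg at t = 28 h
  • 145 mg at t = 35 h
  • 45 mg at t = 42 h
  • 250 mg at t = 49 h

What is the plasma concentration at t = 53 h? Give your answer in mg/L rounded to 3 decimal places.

423.704 mg/L

k = ln 2 / 12 = 0.05776 per h
Dose 1 (190 mg at t=0 h): 190·exp(−0.05776·53) = 8.896 mg/L
Dose 2 (155 mg at t=7 h): 155·exp(−0.05776·46) = 10.874 mg/L
Dose 3 (305 mg at t=14 h): 305·exp(−0.05776·39) = 32.059 mg/L
Dose 4 (145 mg at t=21 h): 145·exp(−0.05776·32) = 22.836 mg/L
Dose 5 (320 mg at t=28 h): 320·exp(−0.05776·25) = 75.510 mg/L
Dose 6 (145 mg at t=35 h): 145·exp(−0.05776·18) = 51.265 mg/L
Dose 7 (45 mg at t=42 h): 45·exp(−0.05776·11) = 23.838 mg/L
Dose 8 (250 mg at t=49 h): 250·exp(−0.05776·4) = 198.425 mg/L
C(53) = 8.896 + 10.874 + 32.059 + 22.836 + 75.510 + 51.265 + 23.838 + 198.425 = 423.704 mg/L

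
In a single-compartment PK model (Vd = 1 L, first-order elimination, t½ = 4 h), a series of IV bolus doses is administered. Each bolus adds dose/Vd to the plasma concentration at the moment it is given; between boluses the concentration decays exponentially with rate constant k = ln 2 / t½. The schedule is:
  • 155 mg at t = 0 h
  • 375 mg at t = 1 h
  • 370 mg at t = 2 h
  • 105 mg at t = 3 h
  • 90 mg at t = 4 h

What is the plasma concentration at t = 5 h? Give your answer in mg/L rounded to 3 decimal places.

622.600 mg/L

k = ln 2 / 4 = 0.17329 per h
Dose 1 (155 mg at t=0 h): 155·exp(−0.17329·5) = 65.169 mg/L
Dose 2 (375 mg at t=1 h): 375·exp(−0.17329·4) = 187.500 mg/L
Dose 3 (370 mg at t=2 h): 370·exp(−0.17329·3) = 220.003 mg/L
Dose 4 (105 mg at t=3 h): 105·exp(−0.17329·2) = 74.246 mg/L
Dose 5 (90 mg at t=4 h): 90·exp(−0.17329·1) = 75.681 mg/L
C(5) = 65.169 + 187.500 + 220.003 + 74.246 + 75.681 = 622.600 mg/L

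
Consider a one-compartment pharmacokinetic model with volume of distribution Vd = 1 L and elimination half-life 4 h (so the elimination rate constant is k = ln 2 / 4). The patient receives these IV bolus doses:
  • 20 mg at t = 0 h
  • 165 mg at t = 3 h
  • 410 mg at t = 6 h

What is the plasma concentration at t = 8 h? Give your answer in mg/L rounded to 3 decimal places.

364.288 mg/L

k = ln 2 / 4 = 0.17329 per h
Dose 1 (20 mg at t=0 h): 20·exp(−0.17329·8) = 5.000 mg/L
Dose 2 (165 mg at t=3 h): 165·exp(−0.17329·5) = 69.374 mg/L
Dose 3 (410 mg at t=6 h): 410·exp(−0.17329·2) = 289.914 mg/L
C(8) = 5.000 + 69.374 + 289.914 = 364.288 mg/L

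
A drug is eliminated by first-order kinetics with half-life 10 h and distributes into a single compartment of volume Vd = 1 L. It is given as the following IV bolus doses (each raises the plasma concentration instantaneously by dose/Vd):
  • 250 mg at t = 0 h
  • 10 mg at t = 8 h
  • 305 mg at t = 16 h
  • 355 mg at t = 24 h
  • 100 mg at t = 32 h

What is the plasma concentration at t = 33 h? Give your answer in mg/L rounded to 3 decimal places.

404.569 mg/L

k = ln 2 / 10 = 0.06931 per h
Dose 1 (250 mg at t=0 h): 250·exp(−0.06931·33) = 25.383 mg/L
Dose 2 (10 mg at t=8 h): 10·exp(−0.06931·25) = 1.768 mg/L
Dose 3 (305 mg at t=16 h): 305·exp(−0.06931·17) = 93.875 mg/L
Dose 4 (355 mg at t=24 h): 355·exp(−0.06931·9) = 190.240 mg/L
Dose 5 (100 mg at t=32 h): 100·exp(−0.06931·1) = 93.303 mg/L
C(33) = 25.383 + 1.768 + 93.875 + 190.240 + 93.303 = 404.569 mg/L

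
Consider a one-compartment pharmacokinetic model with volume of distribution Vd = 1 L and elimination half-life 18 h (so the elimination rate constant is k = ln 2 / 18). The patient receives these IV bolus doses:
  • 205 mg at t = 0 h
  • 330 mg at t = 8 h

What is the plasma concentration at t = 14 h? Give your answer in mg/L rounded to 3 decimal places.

381.490 mg/L

k = ln 2 / 18 = 0.03851 per h
Dose 1 (205 mg at t=0 h): 205·exp(−0.03851·14) = 119.569 mg/L
Dose 2 (330 mg at t=8 h): 330·exp(−0.03851·6) = 261.921 mg/L
C(14) = 119.569 + 261.921 = 381.490 mg/L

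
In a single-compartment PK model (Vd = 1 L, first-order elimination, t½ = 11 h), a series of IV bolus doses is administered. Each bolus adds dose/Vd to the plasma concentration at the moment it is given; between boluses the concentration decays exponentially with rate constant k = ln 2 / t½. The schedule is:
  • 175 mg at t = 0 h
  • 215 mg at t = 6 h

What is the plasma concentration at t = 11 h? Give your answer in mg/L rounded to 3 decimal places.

244.394 mg/L

k = ln 2 / 11 = 0.06301 per h
Dose 1 (175 mg at t=0 h): 175·exp(−0.06301·11) = 87.500 mg/L
Dose 2 (215 mg at t=6 h): 215·exp(−0.06301·5) = 156.894 mg/L
C(11) = 87.500 + 156.894 = 244.394 mg/L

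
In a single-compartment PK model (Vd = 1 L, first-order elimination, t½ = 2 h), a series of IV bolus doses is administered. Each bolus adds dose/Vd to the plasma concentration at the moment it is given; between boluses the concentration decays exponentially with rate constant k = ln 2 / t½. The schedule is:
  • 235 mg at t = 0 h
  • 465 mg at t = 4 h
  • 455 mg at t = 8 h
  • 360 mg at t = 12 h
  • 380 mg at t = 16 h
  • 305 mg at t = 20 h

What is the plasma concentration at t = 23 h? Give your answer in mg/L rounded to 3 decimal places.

152.613 mg/L

k = ln 2 / 2 = 0.34657 per h
Dose 1 (235 mg at t=0 h): 235·exp(−0.34657·23) = 0.081 mg/L
Dose 2 (465 mg at t=4 h): 465·exp(−0.34657·19) = 0.642 mg/L
Dose 3 (455 mg at t=8 h): 455·exp(−0.34657·15) = 2.514 mg/L
Dose 4 (360 mg at t=12 h): 360·exp(−0.34657·11) = 7.955 mg/L
Dose 5 (380 mg at t=16 h): 380·exp(−0.34657·7) = 33.588 mg/L
Dose 6 (305 mg at t=20 h): 305·exp(−0.34657·3) = 107.834 mg/L
C(23) = 0.081 + 0.642 + 2.514 + 7.955 + 33.588 + 107.834 = 152.613 mg/L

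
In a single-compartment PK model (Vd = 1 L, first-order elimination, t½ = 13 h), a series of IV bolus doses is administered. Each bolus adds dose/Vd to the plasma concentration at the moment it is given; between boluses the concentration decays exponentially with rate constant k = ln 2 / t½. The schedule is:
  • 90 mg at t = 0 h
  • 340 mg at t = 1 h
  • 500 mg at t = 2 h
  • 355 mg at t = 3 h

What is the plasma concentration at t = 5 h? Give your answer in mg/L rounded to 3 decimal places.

k = ln 2 / 13 = 0.05332 per h
Dose 1 (90 mg at t=0 h): 90·exp(−0.05332·5) = 68.938 mg/L
Dose 2 (340 mg at t=1 h): 340·exp(−0.05332·4) = 274.697 mg/L
Dose 3 (500 mg at t=2 h): 500·exp(−0.05332·3) = 426.090 mg/L
Dose 4 (355 mg at t=3 h): 355·exp(−0.05332·2) = 319.092 mg/L
C(5) = 68.938 + 274.697 + 426.090 + 319.092 = 1088.818 mg/L

1088.818 mg/L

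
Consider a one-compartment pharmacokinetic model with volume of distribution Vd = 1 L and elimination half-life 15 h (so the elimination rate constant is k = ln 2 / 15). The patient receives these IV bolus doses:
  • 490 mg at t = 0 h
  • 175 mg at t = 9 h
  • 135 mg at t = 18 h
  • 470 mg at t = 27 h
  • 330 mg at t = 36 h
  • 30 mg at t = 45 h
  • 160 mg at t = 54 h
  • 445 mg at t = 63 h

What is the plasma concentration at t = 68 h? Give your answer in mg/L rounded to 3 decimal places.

k = ln 2 / 15 = 0.04621 per h
Dose 1 (490 mg at t=0 h): 490·exp(−0.04621·68) = 21.161 mg/L
Dose 2 (175 mg at t=9 h): 175·exp(−0.04621·59) = 11.455 mg/L
Dose 3 (135 mg at t=18 h): 135·exp(−0.04621·50) = 13.394 mg/L
Dose 4 (470 mg at t=27 h): 470·exp(−0.04621·41) = 70.678 mg/L
Dose 5 (330 mg at t=36 h): 330·exp(−0.04621·32) = 75.217 mg/L
Dose 6 (30 mg at t=45 h): 30·exp(−0.04621·23) = 10.364 mg/L
Dose 7 (160 mg at t=54 h): 160·exp(−0.04621·14) = 83.784 mg/L
Dose 8 (445 mg at t=63 h): 445·exp(−0.04621·5) = 353.197 mg/L
C(68) = 21.161 + 11.455 + 13.394 + 70.678 + 75.217 + 10.364 + 83.784 + 353.197 = 639.248 mg/L

639.248 mg/L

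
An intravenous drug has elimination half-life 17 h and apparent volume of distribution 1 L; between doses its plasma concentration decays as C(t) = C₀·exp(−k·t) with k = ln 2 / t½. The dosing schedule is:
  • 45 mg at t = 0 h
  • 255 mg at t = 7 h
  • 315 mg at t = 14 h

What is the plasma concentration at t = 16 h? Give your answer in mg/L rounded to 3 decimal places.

k = ln 2 / 17 = 0.04077 per h
Dose 1 (45 mg at t=0 h): 45·exp(−0.04077·16) = 23.436 mg/L
Dose 2 (255 mg at t=7 h): 255·exp(−0.04077·9) = 176.673 mg/L
Dose 3 (315 mg at t=14 h): 315·exp(−0.04077·2) = 290.332 mg/L
C(16) = 23.436 + 176.673 + 290.332 = 490.442 mg/L

490.442 mg/L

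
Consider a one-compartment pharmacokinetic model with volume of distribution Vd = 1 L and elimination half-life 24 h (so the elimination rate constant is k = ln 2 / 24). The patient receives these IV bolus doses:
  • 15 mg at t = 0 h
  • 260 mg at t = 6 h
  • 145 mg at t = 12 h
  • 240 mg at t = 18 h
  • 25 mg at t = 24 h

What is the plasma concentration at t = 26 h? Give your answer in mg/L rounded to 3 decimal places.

463.860 mg/L

k = ln 2 / 24 = 0.02888 per h
Dose 1 (15 mg at t=0 h): 15·exp(−0.02888·26) = 7.079 mg/L
Dose 2 (260 mg at t=6 h): 260·exp(−0.02888·20) = 145.920 mg/L
Dose 3 (145 mg at t=12 h): 145·exp(−0.02888·14) = 96.776 mg/L
Dose 4 (240 mg at t=18 h): 240·exp(−0.02888·8) = 190.488 mg/L
Dose 5 (25 mg at t=24 h): 25·exp(−0.02888·2) = 23.597 mg/L
C(26) = 7.079 + 145.920 + 96.776 + 190.488 + 23.597 = 463.860 mg/L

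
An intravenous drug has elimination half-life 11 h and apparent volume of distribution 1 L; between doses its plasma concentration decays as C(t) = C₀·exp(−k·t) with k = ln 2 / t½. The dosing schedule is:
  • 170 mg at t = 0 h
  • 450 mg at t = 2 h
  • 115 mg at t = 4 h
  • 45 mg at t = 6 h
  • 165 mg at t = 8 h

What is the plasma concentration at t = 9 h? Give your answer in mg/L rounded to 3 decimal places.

k = ln 2 / 11 = 0.06301 per h
Dose 1 (170 mg at t=0 h): 170·exp(−0.06301·9) = 96.417 mg/L
Dose 2 (450 mg at t=2 h): 450·exp(−0.06301·7) = 289.500 mg/L
Dose 3 (115 mg at t=4 h): 115·exp(−0.06301·5) = 83.920 mg/L
Dose 4 (45 mg at t=6 h): 45·exp(−0.06301·3) = 37.249 mg/L
Dose 5 (165 mg at t=8 h): 165·exp(−0.06301·1) = 154.924 mg/L
C(9) = 96.417 + 289.500 + 83.920 + 37.249 + 154.924 = 662.009 mg/L

662.009 mg/L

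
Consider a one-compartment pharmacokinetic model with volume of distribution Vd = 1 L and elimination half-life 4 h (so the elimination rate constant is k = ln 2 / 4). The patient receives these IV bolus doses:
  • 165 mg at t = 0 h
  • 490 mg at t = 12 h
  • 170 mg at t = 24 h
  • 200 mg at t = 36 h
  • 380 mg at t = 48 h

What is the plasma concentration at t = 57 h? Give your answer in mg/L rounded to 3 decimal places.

k = ln 2 / 4 = 0.17329 per h
Dose 1 (165 mg at t=0 h): 165·exp(−0.17329·57) = 0.008 mg/L
Dose 2 (490 mg at t=12 h): 490·exp(−0.17329·45) = 0.201 mg/L
Dose 3 (170 mg at t=24 h): 170·exp(−0.17329·33) = 0.558 mg/L
Dose 4 (200 mg at t=36 h): 200·exp(−0.17329·21) = 5.256 mg/L
Dose 5 (380 mg at t=48 h): 380·exp(−0.17329·9) = 79.885 mg/L
C(57) = 0.008 + 0.201 + 0.558 + 5.256 + 79.885 = 85.909 mg/L

85.909 mg/L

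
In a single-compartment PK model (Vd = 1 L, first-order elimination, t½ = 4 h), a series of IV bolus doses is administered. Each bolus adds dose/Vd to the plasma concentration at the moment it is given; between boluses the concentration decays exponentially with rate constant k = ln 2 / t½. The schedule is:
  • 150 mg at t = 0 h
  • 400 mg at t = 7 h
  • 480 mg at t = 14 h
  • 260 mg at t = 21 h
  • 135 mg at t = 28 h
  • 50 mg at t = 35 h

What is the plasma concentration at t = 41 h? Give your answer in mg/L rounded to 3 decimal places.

k = ln 2 / 4 = 0.17329 per h
Dose 1 (150 mg at t=0 h): 150·exp(−0.17329·41) = 0.123 mg/L
Dose 2 (400 mg at t=7 h): 400·exp(−0.17329·34) = 1.105 mg/L
Dose 3 (480 mg at t=14 h): 480·exp(−0.17329·27) = 4.460 mg/L
Dose 4 (260 mg at t=21 h): 260·exp(−0.17329·20) = 8.125 mg/L
Dose 5 (135 mg at t=28 h): 135·exp(−0.17329·13) = 14.190 mg/L
Dose 6 (50 mg at t=35 h): 50·exp(−0.17329·6) = 17.678 mg/L
C(41) = 0.123 + 1.105 + 4.460 + 8.125 + 14.190 + 17.678 = 45.680 mg/L

45.680 mg/L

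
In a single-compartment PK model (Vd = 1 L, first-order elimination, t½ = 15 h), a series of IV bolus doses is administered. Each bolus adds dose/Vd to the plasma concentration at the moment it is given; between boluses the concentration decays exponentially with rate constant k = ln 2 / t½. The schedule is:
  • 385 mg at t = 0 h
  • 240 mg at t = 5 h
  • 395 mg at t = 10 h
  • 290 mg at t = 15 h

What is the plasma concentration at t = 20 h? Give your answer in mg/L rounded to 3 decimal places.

k = ln 2 / 15 = 0.04621 per h
Dose 1 (385 mg at t=0 h): 385·exp(−0.04621·20) = 152.787 mg/L
Dose 2 (240 mg at t=5 h): 240·exp(−0.04621·15) = 120.000 mg/L
Dose 3 (395 mg at t=10 h): 395·exp(−0.04621·10) = 248.834 mg/L
Dose 4 (290 mg at t=15 h): 290·exp(−0.04621·5) = 230.173 mg/L
C(20) = 152.787 + 120.000 + 248.834 + 230.173 = 751.795 mg/L

751.795 mg/L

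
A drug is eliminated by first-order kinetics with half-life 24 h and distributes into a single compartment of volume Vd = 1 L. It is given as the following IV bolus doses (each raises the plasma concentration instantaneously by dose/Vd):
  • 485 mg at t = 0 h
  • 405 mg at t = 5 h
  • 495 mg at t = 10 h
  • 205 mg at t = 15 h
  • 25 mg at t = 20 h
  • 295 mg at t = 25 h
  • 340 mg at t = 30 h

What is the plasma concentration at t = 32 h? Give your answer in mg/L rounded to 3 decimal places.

1345.446 mg/L

k = ln 2 / 24 = 0.02888 per h
Dose 1 (485 mg at t=0 h): 485·exp(−0.02888·32) = 192.472 mg/L
Dose 2 (405 mg at t=5 h): 405·exp(−0.02888·27) = 185.693 mg/L
Dose 3 (495 mg at t=10 h): 495·exp(−0.02888·22) = 262.217 mg/L
Dose 4 (205 mg at t=15 h): 205·exp(−0.02888·17) = 125.465 mg/L
Dose 5 (25 mg at t=20 h): 25·exp(−0.02888·12) = 17.678 mg/L
Dose 6 (295 mg at t=25 h): 295·exp(−0.02888·7) = 241.003 mg/L
Dose 7 (340 mg at t=30 h): 340·exp(−0.02888·2) = 320.917 mg/L
C(32) = 192.472 + 185.693 + 262.217 + 125.465 + 17.678 + 241.003 + 320.917 = 1345.446 mg/L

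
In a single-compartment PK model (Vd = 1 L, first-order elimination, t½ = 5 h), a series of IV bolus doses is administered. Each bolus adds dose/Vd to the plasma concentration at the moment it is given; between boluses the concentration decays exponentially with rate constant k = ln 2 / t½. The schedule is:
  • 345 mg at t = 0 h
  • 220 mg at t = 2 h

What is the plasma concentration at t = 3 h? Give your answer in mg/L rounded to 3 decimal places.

k = ln 2 / 5 = 0.13863 per h
Dose 1 (345 mg at t=0 h): 345·exp(−0.13863·3) = 227.615 mg/L
Dose 2 (220 mg at t=2 h): 220·exp(−0.13863·1) = 191.521 mg/L
C(3) = 227.615 + 191.521 = 419.136 mg/L

419.136 mg/L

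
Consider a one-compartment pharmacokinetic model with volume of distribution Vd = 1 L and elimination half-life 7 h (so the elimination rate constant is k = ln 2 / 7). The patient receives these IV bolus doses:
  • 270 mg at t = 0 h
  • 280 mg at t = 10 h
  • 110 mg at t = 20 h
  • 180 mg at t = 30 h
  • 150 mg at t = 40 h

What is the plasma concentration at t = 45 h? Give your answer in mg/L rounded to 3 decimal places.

153.321 mg/L

k = ln 2 / 7 = 0.09902 per h
Dose 1 (270 mg at t=0 h): 270·exp(−0.09902·45) = 3.135 mg/L
Dose 2 (280 mg at t=10 h): 280·exp(−0.09902·35) = 8.750 mg/L
Dose 3 (110 mg at t=20 h): 110·exp(−0.09902·25) = 9.253 mg/L
Dose 4 (180 mg at t=30 h): 180·exp(−0.09902·15) = 40.758 mg/L
Dose 5 (150 mg at t=40 h): 150·exp(−0.09902·5) = 91.426 mg/L
C(45) = 3.135 + 8.750 + 9.253 + 40.758 + 91.426 = 153.321 mg/L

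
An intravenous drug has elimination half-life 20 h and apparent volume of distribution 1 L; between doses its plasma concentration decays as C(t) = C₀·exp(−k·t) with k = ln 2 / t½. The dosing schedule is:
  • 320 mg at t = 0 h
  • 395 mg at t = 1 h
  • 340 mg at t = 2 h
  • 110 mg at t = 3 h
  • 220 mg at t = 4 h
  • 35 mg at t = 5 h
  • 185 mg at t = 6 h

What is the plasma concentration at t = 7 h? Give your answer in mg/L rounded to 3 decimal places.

k = ln 2 / 20 = 0.03466 per h
Dose 1 (320 mg at t=0 h): 320·exp(−0.03466·7) = 251.067 mg/L
Dose 2 (395 mg at t=1 h): 395·exp(−0.03466·6) = 320.840 mg/L
Dose 3 (340 mg at t=2 h): 340·exp(−0.03466·5) = 285.905 mg/L
Dose 4 (110 mg at t=3 h): 110·exp(−0.03466·4) = 95.761 mg/L
Dose 5 (220 mg at t=4 h): 220·exp(−0.03466·3) = 198.275 mg/L
Dose 6 (35 mg at t=5 h): 35·exp(−0.03466·2) = 32.656 mg/L
Dose 7 (185 mg at t=6 h): 185·exp(−0.03466·1) = 178.698 mg/L
C(7) = 251.067 + 320.840 + 285.905 + 95.761 + 198.275 + 32.656 + 178.698 = 1363.201 mg/L

1363.201 mg/L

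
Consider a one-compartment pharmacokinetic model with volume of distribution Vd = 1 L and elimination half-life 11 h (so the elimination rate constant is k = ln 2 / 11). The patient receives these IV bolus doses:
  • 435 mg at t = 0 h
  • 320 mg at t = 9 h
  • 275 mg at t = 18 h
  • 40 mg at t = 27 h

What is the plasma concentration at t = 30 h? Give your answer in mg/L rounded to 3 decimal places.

k = ln 2 / 11 = 0.06301 per h
Dose 1 (435 mg at t=0 h): 435·exp(−0.06301·30) = 65.690 mg/L
Dose 2 (320 mg at t=9 h): 320·exp(−0.06301·21) = 85.203 mg/L
Dose 3 (275 mg at t=18 h): 275·exp(−0.06301·12) = 129.103 mg/L
Dose 4 (40 mg at t=27 h): 40·exp(−0.06301·3) = 33.110 mg/L
C(30) = 65.690 + 85.203 + 129.103 + 33.110 = 313.106 mg/L

313.106 mg/L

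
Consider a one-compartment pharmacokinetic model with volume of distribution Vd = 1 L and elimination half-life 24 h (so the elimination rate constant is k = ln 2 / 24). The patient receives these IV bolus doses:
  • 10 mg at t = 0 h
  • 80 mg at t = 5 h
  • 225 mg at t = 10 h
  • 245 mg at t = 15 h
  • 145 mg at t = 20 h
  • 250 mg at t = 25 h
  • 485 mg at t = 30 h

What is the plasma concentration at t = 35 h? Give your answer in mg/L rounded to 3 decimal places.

k = ln 2 / 24 = 0.02888 per h
Dose 1 (10 mg at t=0 h): 10·exp(−0.02888·35) = 3.639 mg/L
Dose 2 (80 mg at t=5 h): 80·exp(−0.02888·30) = 33.636 mg/L
Dose 3 (225 mg at t=10 h): 225·exp(−0.02888·25) = 109.297 mg/L
Dose 4 (245 mg at t=15 h): 245·exp(−0.02888·20) = 137.502 mg/L
Dose 5 (145 mg at t=20 h): 145·exp(−0.02888·15) = 94.021 mg/L
Dose 6 (250 mg at t=25 h): 250·exp(−0.02888·10) = 187.288 mg/L
Dose 7 (485 mg at t=30 h): 485·exp(−0.02888·5) = 419.785 mg/L
C(35) = 3.639 + 33.636 + 109.297 + 137.502 + 94.021 + 187.288 + 419.785 = 985.168 mg/L

985.168 mg/L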